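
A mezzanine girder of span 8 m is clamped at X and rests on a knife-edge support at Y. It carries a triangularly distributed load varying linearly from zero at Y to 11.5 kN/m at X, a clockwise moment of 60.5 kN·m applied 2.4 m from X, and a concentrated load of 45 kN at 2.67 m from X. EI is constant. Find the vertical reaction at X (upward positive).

R_X = 69.33 kN

Take the reaction at Y as the redundant and release it; the primary structure is a cantilever fixed at X.
Downward deflection at the released point Y due to the loads:
  triangular load, peak 11.5 at the fixed end: w₀L⁴/(30EI) = 1570/EI
  clockwise couple 60.5 at a = 2.4: M₀a(2L − a)/(2EI) = 987.4/EI
  point load 45 at a = 2.67: Pa²(3L − a)/(6EI) = 1140/EI
  δ_0 = 3698/EI
Flexibility coefficient — unit upward force at Y: δ_{YY} = L³/(3EI) = 170.7/EI.
The prop prevents deflection at Y: R_Y = δ_0/δ_{YY} = 3698/170.7 = 21.67 kN.
Vertical equilibrium: R_X = ΣP − R_Y = 91 − 21.67 = 69.33 kN.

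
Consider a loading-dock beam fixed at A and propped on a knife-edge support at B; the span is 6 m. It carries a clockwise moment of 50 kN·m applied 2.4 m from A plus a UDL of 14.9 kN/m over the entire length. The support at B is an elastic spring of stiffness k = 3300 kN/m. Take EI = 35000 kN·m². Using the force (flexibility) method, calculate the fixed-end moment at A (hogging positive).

Remove the prop at B; the released (primary) structure is a cantilever built in at A.
Downward deflection at the released point B due to the loads:
  clockwise couple 50 at a = 2.4: M₀a(2L − a)/(2EI) = 576/EI
  UDL 14.9: wL⁴/(8EI) = 2414/EI
  δ_0 = 2990/EI
Flexibility coefficient — unit upward force at B: δ_{BB} = L³/(3EI) = 72/EI.
With EI = 35000 kN·m²: δ_0 = 0.085423 m and δ_{BB} = 0.002057 m/kN.
Compatibility — the spring shortens by R_B/k under the reaction it provides: δ_0 − R_B·δ_{BB} = R_B/k. With 1/k = 0.000303 m/kN, R_B = δ_0 / (δ_{BB} + 1/k) = 0.085423 / (0.002057 + 0.000303) = 36.19 kN.
Moment equilibrium about A: M_A = Σ(load moments about A) − R_B·L = 318.2 − 36.19×6 = 101 kN·m.

M_A = 101 kN·m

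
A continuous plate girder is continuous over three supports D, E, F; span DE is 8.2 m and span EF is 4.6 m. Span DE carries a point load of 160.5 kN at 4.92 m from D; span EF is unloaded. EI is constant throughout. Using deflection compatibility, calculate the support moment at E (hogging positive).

Take M_E as the redundant. Released structure: two simple spans DE and EF with a hinge at E.
End slopes at the hinge E, treating each span as simply supported:
  span DE: point load 160.5 at a = 4.92: Pab(L + a)/(6LEI) = 690.7/EI
  relative rotation θ_0 = (690.7 + 0)/EI = 690.7/EI
A unit hogging moment at E produces rotation L₁/(3EI) + L₂/(3EI) = 4.267/EI.
Slope continuity at E: θ_0 = M_E·4.267/EI, so M_E = 690.7/4.267 = 161.9 kN·m (hogging).

M_E = 161.9 kN·m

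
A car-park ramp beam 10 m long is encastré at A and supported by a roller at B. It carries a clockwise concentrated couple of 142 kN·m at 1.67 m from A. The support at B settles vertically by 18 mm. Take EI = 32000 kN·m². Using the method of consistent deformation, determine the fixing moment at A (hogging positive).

M_A = 94.08 kN·m

Take the reaction at B as the redundant and release it; the primary structure is a cantilever fixed at A.
Deflection at B on the released cantilever, summing each load's contribution:
  clockwise couple 142 at a = 1.67: M₀a(2L − a)/(2EI) = 2173/EI
Tip deflection under a unit load at B: L³/(3EI) = 333.3/EI.
With EI = 32000 kN·m²: δ_0 = 0.067918 m and δ_{BB} = 0.010417 m/kN.
Compatibility — the beam at B must follow the support down by 0.018 m: δ_0 − R_B·δ_{BB} = 0.018, so R_B = (0.067918 − 0.018)/0.010417 = 4.792 kN.
Moment equilibrium about A: M_A = Σ(load moments about A) − R_B·L = 142 − 4.792×10 = 94.08 kN·m.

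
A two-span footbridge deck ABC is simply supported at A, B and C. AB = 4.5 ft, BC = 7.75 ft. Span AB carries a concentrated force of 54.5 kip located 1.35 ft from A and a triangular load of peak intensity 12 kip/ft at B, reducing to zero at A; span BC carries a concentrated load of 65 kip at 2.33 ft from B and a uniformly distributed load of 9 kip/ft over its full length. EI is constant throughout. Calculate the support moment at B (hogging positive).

M_B = 117.9 kip·ft

Take M_B as the redundant. Released structure: two simple spans AB and BC with a hinge at B.
Rotations at B on the released spans (each span's end-slope, ×1/EI):
  span AB: point load 54.5 at a = 1.35: Pab(L + a)/(6LEI) = 50.21/EI
  span AB: triangular load, peak 12: w₀L³/(45EI) = 24.3/EI
  span BC: point load 65 at a = 2.33: Pab(L + b)/(6LEI) = 232.5/EI
  span BC: UDL 9: wL³/(24EI) = 174.6/EI
  relative rotation θ_0 = (74.51 + 407)/EI = 481.6/EI
A unit hogging moment at B produces rotation L₁/(3EI) + L₂/(3EI) = 4.083/EI.
Compatibility: M_B·(L₁+L₂)/(3EI) = θ_0, giving M_B = 117.9 kip·ft (hogging).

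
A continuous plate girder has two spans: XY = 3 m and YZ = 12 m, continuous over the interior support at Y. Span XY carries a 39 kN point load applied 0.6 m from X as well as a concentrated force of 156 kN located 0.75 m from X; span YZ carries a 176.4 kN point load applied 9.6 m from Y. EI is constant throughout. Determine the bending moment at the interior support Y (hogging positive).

Insert a hinge at Y; M_Y is the redundant, and each span becomes simply supported.
End slopes at the hinge Y, treating each span as simply supported:
  span XY: point load 39 at a = 0.6: Pab(L + a)/(6LEI) = 11.23/EI
  span XY: point load 156 at a = 0.75: Pab(L + a)/(6LEI) = 54.84/EI
  span YZ: point load 176.4 at a = 9.6: Pab(L + b)/(6LEI) = 812.9/EI
  relative rotation θ_0 = (66.08 + 812.9)/EI = 878.9/EI
A unit hogging moment at Y produces rotation L₁/(3EI) + L₂/(3EI) = 5/EI.
Slope continuity at Y: θ_0 = M_Y·5/EI, so M_Y = 878.9/5 = 175.8 kN·m (hogging).

M_Y = 175.8 kN·m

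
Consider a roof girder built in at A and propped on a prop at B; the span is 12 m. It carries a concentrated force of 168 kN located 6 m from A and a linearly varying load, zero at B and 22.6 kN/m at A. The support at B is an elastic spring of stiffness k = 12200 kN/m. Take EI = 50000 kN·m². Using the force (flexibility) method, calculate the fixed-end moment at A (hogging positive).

M_A = 601.7 kN·m

Choose R_B as the redundant. The primary structure is the cantilever fixed at A.
Deflection at B on the released cantilever, summing each load's contribution:
  point load 168 at a = 6: Pa²(3L − a)/(6EI) = 30240/EI
  triangular load, peak 22.6 at the fixed end: w₀L⁴/(30EI) = 15621/EI
  δ_0 = 45861/EI
Flexibility coefficient — unit upward force at B: δ_{BB} = L³/(3EI) = 576/EI.
With EI = 50000 kN·m²: δ_0 = 0.91722 m and δ_{BB} = 0.01152 m/kN.
Compatibility — the spring shortens by R_B/k under the reaction it provides: δ_0 − R_B·δ_{BB} = R_B/k. With 1/k = 0.000082 m/kN, R_B = δ_0 / (δ_{BB} + 1/k) = 0.91722 / (0.01152 + 0.000082) = 79.06 kN.
Moment equilibrium about A: M_A = Σ(load moments about A) − R_B·L = 1550 − 79.06×12 = 601.7 kN·m.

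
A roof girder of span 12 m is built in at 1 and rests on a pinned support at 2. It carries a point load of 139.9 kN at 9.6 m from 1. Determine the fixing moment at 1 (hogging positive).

Choose R_2 as the redundant. The primary structure is the cantilever fixed at 1.
Downward deflection at the released point 2 due to the loads:
  point load 139.9 at a = 9.6: Pa²(3L − a)/(6EI) = 56730/EI
Tip deflection under a unit load at 2: L³/(3EI) = 576/EI.
The prop prevents deflection at 2: R_2 = δ_0/δ_{22} = 56730/576 = 98.49 kN.
Moment equilibrium about 1: M_1 = Σ(load moments about 1) − R_2·L = 1343 − 98.49×12 = 161.2 kN·m.

M_1 = 161.2 kN·m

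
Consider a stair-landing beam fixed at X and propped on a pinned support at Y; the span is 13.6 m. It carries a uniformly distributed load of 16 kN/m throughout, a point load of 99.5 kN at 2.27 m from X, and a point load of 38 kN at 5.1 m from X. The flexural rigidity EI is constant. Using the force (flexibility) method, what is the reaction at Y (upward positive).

R_Y = 92.54 kN

Remove the prop at Y; the released (primary) structure is a cantilever built in at X.
Free-end deflection of the primary structure under the applied loading (downward +):
  UDL 16: wL⁴/(8EI) = 68420/EI
  point load 99.5 at a = 2.27: Pa²(3L − a)/(6EI) = 3292/EI
  point load 38 at a = 5.1: Pa²(3L − a)/(6EI) = 5881/EI
  δ_0 = 77594/EI
Flexibility coefficient — unit upward force at Y: δ_{YY} = L³/(3EI) = 838.5/EI.
Compatibility at Y: δ_0 − R_Y·δ_{YY} = 0, so R_Y = 77594/838.5 = 92.54 kN.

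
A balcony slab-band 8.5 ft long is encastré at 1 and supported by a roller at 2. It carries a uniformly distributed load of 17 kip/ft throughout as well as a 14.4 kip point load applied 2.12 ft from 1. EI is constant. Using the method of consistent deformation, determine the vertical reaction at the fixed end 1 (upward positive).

R_1 = 103.5 kip

Remove the prop at 2; the released (primary) structure is a cantilever built in at 1.
Primary-structure tip deflection at 2 by superposition:
  UDL 17: wL⁴/(8EI) = 11093/EI
  point load 14.4 at a = 2.12: Pa²(3L − a)/(6EI) = 252.2/EI
  δ_0 = 11345/EI
Tip deflection under a unit load at 2: L³/(3EI) = 204.7/EI.
Compatibility at 2: δ_0 − R_2·δ_{22} = 0, so R_2 = 11345/204.7 = 55.42 kip.
Vertical equilibrium: R_1 = ΣP − R_2 = 158.9 − 55.42 = 103.5 kip.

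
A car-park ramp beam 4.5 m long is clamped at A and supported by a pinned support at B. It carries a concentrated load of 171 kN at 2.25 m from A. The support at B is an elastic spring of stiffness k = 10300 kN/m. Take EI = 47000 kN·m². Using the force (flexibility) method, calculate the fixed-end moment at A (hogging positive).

Remove the prop at B; the released (primary) structure is a cantilever built in at A.
Deflection at B on the released cantilever, summing each load's contribution:
  point load 171 at a = 2.25: Pa²(3L − a)/(6EI) = 1623/EI
Flexibility coefficient — unit upward force at B: δ_{BB} = L³/(3EI) = 30.38/EI.
With EI = 47000 kN·m²: δ_0 = 0.034535 m and δ_{BB} = 0.000646 m/kN.
Compatibility — the spring shortens by R_B/k under the reaction it provides: δ_0 − R_B·δ_{BB} = R_B/k. With 1/k = 0.000097 m/kN, R_B = δ_0 / (δ_{BB} + 1/k) = 0.034535 / (0.000646 + 0.000097) = 46.46 kN.
Moment equilibrium about A: M_A = Σ(load moments about A) − R_B·L = 384.8 − 46.46×4.5 = 175.7 kN·m.

M_A = 175.7 kN·m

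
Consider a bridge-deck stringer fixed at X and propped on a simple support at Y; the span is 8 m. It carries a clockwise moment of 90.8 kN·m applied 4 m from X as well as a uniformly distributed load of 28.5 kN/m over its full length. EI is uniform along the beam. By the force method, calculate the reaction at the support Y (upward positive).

R_Y = 98.27 kN

Release the roller at Y. Primary structure: cantilever fixed at X.
Deflection at Y on the released cantilever, summing each load's contribution:
  clockwise couple 90.8 at a = 4: M₀a(2L − a)/(2EI) = 2179/EI
  UDL 28.5: wL⁴/(8EI) = 14592/EI
  δ_0 = 16771/EI
Flexibility coefficient — unit upward force at Y: δ_{YY} = L³/(3EI) = 170.7/EI.
The prop prevents deflection at Y: R_Y = δ_0/δ_{YY} = 16771/170.7 = 98.27 kN.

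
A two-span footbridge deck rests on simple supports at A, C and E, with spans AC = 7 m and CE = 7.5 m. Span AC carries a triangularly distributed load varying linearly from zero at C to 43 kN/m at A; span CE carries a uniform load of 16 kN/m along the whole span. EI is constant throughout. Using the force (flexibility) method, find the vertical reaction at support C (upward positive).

Take M_C as the redundant. Released structure: two simple spans AC and CE with a hinge at C.
End slopes at the hinge C, treating each span as simply supported:
  span AC: triangular load, peak 43: 7w₀L³/(360EI) = 286.8/EI
  span CE: UDL 16: wL³/(24EI) = 281.2/EI
  relative rotation θ_0 = (286.8 + 281.2)/EI = 568/EI
A unit hogging moment at C produces rotation L₁/(3EI) + L₂/(3EI) = 4.833/EI.
Slope continuity at C: θ_0 = M_C·4.833/EI, so M_C = 568/4.833 = 117.5 kN·m (hogging).
Span AC, ΣM about A with M_C applied at C: R_C^{AC}·7 = 351.2 + 117.5, so R_C^{AC} = 66.96 kN and R_A = 150.5 − 66.96 = 83.54 kN.
Span CE, ΣM about E: R_C^{CE}·7.5 = 450 + 117.5, so R_C^{CE} = 75.67 kN and R_E = 120 − 75.67 = 44.33 kN.
R_C = 66.96 + 75.67 = 142.6 kN.

R_C = 142.6 kN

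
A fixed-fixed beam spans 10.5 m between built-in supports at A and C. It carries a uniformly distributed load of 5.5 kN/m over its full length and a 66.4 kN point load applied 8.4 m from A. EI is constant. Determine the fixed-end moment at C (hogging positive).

M_C = 139.8 kN·m

Take the two fixed-end moments M_A, M_C as redundants; the released structure is the simple span AC.
Simple-span end rotations at A and C under the given loads:
  at A: UDL 5.5: wL³/(24EI) = 265.3/EI
  at C: UDL 5.5: wL³/(24EI) = 265.3/EI
  at A: point load 66.4 at a = 8.4: Pab(L + b)/(6LEI) = 234.3/EI
  at C: point load 66.4 at a = 8.4: Pab(L + a)/(6LEI) = 351.4/EI
  θ_A0 = 499.5/EI,  θ_C0 = 616.7/EI
Flexibility coefficients: a unit moment at one end gives L/(3EI) there and L/(6EI) at the far end, so f₁₁ = f₂₂ = 3.5/EI and f₁₂ = f₂₁ = 1.75/EI.
Compatibility — zero rotation at each built-in end:
  3.5 M_A + 1.75 M_C = 499.5
  1.75 M_A + 3.5 M_C = 616.7
Solving the pair gives M_A = 72.84 kN·m and M_C = 139.8 kN·m (hogging).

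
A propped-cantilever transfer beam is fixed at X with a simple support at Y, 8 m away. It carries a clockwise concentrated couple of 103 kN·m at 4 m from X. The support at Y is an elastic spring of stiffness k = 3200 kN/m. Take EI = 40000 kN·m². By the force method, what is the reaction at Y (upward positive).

Release the roller at Y. Primary structure: cantilever fixed at X.
Primary-structure tip deflection at Y by superposition:
  clockwise couple 103 at a = 4: M₀a(2L − a)/(2EI) = 2472/EI
Tip deflection under a unit load at Y: L³/(3EI) = 170.7/EI.
With EI = 40000 kN·m²: δ_0 = 0.0618 m and δ_{YY} = 0.004267 m/kN.
Compatibility — the spring shortens by R_Y/k under the reaction it provides: δ_0 − R_Y·δ_{YY} = R_Y/k. With 1/k = 0.000313 m/kN, R_Y = δ_0 / (δ_{YY} + 1/k) = 0.0618 / (0.004267 + 0.000313) = 13.5 kN.

R_Y = 13.5 kN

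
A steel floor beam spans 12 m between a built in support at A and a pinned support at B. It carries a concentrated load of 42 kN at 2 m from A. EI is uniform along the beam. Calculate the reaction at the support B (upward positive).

Choose R_B as the redundant. The primary structure is the cantilever fixed at A.
Deflection at B on the released cantilever, summing each load's contribution:
  point load 42 at a = 2: Pa²(3L − a)/(6EI) = 952/EI
Flexibility coefficient — unit upward force at B: δ_{BB} = L³/(3EI) = 576/EI.
The prop prevents deflection at B: R_B = δ_0/δ_{BB} = 952/576 = 1.653 kN.

R_B = 1.653 kN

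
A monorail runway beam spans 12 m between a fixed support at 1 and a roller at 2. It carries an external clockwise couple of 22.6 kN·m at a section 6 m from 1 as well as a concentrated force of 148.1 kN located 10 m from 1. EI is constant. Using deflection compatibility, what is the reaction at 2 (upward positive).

R_2 = 113.5 kN

Choose R_2 as the redundant. The primary structure is the cantilever fixed at 1.
Free-end deflection of the primary structure under the applied loading (downward +):
  clockwise couple 22.6 at a = 6: M₀a(2L − a)/(2EI) = 1220/EI
  point load 148.1 at a = 10: Pa²(3L − a)/(6EI) = 64177/EI
  δ_0 = 65397/EI
Tip deflection under a unit load at 2: L³/(3EI) = 576/EI.
The prop prevents deflection at 2: R_2 = δ_0/δ_{22} = 65397/576 = 113.5 kN.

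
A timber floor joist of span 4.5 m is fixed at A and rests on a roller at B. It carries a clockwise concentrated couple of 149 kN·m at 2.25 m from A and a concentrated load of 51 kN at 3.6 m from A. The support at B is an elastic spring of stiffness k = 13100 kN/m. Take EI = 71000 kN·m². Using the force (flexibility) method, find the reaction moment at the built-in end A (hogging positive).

Release the roller at B. Primary structure: cantilever fixed at A.
Free-end deflection of the primary structure under the applied loading (downward +):
  clockwise couple 149 at a = 2.25: M₀a(2L − a)/(2EI) = 1131/EI
  point load 51 at a = 3.6: Pa²(3L − a)/(6EI) = 1091/EI
  δ_0 = 2222/EI
Flexibility coefficient — unit upward force at B: δ_{BB} = L³/(3EI) = 30.38/EI.
With EI = 71000 kN·m²: δ_0 = 0.031297 m and δ_{BB} = 0.000428 m/kN.
Compatibility — the spring shortens by R_B/k under the reaction it provides: δ_0 − R_B·δ_{BB} = R_B/k. With 1/k = 0.000076 m/kN, R_B = δ_0 / (δ_{BB} + 1/k) = 0.031297 / (0.000428 + 0.000076) = 62.08 kN.
Moment equilibrium about A: M_A = Σ(load moments about A) − R_B·L = 332.6 − 62.08×4.5 = 53.25 kN·m.

M_A = 53.25 kN·m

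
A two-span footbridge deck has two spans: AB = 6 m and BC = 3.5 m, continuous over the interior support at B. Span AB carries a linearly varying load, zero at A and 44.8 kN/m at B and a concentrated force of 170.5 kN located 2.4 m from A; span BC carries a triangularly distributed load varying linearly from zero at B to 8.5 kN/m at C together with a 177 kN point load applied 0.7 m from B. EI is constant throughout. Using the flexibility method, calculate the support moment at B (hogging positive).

M_B = 211.6 kN·m

Insert a hinge at B; M_B is the redundant, and each span becomes simply supported.
Discontinuity in slope at B on the released structure — sum the simple-span end rotations:
  span AB: triangular load, peak 44.8: w₀L³/(45EI) = 215/EI
  span AB: point load 170.5 at a = 2.4: Pab(L + a)/(6LEI) = 343.7/EI
  span BC: triangular load, peak 8.5: 7w₀L³/(360EI) = 7.086/EI
  span BC: point load 177 at a = 0.7: Pab(L + b)/(6LEI) = 104.1/EI
  relative rotation θ_0 = (558.8 + 111.2)/EI = 669.9/EI
A unit hogging moment at B produces rotation L₁/(3EI) + L₂/(3EI) = 3.167/EI.
Slope continuity at B: θ_0 = M_B·3.167/EI, so M_B = 669.9/3.167 = 211.6 kN·m (hogging).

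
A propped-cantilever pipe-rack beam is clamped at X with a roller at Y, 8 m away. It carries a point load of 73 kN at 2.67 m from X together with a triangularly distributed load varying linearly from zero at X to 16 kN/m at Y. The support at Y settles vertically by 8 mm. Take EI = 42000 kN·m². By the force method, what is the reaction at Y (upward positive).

Remove the prop at Y; the released (primary) structure is a cantilever built in at X.
Free-end deflection of the primary structure under the applied loading (downward +):
  point load 73 at a = 2.67: Pa²(3L − a)/(6EI) = 1850/EI
  triangular load, peak 16 at the free end: 11w₀L⁴/(120EI) = 6007/EI
  δ_0 = 7858/EI
Tip deflection under a unit load at Y: L³/(3EI) = 170.7/EI.
With EI = 42000 kN·m²: δ_0 = 0.18708 m and δ_{YY} = 0.004063 m/kN.
Compatibility — the beam at Y must follow the support down by 0.008 m: δ_0 − R_Y·δ_{YY} = 0.008, so R_Y = (0.18708 − 0.008)/0.004063 = 44.07 kN.

R_Y = 44.07 kN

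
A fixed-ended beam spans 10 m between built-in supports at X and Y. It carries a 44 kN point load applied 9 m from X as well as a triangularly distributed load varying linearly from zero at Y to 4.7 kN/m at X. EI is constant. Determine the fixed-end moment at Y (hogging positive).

M_Y = 51.31 kN·m

Take the two fixed-end moments M_X, M_Y as redundants; the released structure is the simple span XY.
On the primary (simply-supported) span, the end slopes from the loading are:
  at X: point load 44 at a = 9: Pab(L + b)/(6LEI) = 72.6/EI
  at Y: point load 44 at a = 9: Pab(L + a)/(6LEI) = 125.4/EI
  at X: triangular load, peak 4.7: w₀L³/(45EI) = 104.4/EI
  at Y: triangular load, peak 4.7: 7w₀L³/(360EI) = 91.39/EI
  θ_X0 = 177/EI,  θ_Y0 = 216.8/EI
Flexibility coefficients: a unit moment at one end gives L/(3EI) there and L/(6EI) at the far end, so f₁₁ = f₂₂ = 3.333/EI and f₁₂ = f₂₁ = 1.667/EI.
Compatibility — zero rotation at each built-in end:
  3.333 M_X + 1.667 M_Y = 177
  1.667 M_X + 3.333 M_Y = 216.8
Solving the pair gives M_X = 27.46 kN·m and M_Y = 51.31 kN·m (hogging).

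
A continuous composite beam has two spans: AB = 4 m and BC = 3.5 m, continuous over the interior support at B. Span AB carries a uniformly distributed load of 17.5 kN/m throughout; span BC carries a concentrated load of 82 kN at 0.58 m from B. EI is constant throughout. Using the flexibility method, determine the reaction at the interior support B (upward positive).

Release continuity at B by inserting a hinge; the redundant is the internal moment M_B. The primary structure is two simply-supported spans AB and BC.
Discontinuity in slope at B on the released structure — sum the simple-span end rotations:
  span AB: UDL 17.5: wL³/(24EI) = 46.67/EI
  span BC: point load 82 at a = 0.58: Pab(L + b)/(6LEI) = 42.46/EI
  relative rotation θ_0 = (46.67 + 42.46)/EI = 89.12/EI
A unit hogging moment at B produces rotation L₁/(3EI) + L₂/(3EI) = 2.5/EI.
Slope continuity at B: θ_0 = M_B·2.5/EI, so M_B = 89.12/2.5 = 35.65 kN·m (hogging).
Span AB, ΣM about A with M_B applied at B: R_B^{AB}·4 = 140 + 35.65, so R_B^{AB} = 43.91 kN and R_A = 70 − 43.91 = 26.09 kN.
Span BC, ΣM about C: R_B^{BC}·3.5 = 239.4 + 35.65, so R_B^{BC} = 78.6 kN and R_C = 82 − 78.6 = 3.403 kN.
R_B = 43.91 + 78.6 = 122.5 kN.

R_B = 122.5 kN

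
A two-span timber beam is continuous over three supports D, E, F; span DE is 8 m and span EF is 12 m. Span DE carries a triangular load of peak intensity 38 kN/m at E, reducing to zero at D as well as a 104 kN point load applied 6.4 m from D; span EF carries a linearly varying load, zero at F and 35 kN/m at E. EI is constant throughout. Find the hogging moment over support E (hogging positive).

M_E = 314.4 kN·m

Release continuity at E by inserting a hinge; the redundant is the internal moment M_E. The primary structure is two simply-supported spans DE and EF.
Discontinuity in slope at E on the released structure — sum the simple-span end rotations:
  span DE: triangular load, peak 38: w₀L³/(45EI) = 432.4/EI
  span DE: point load 104 at a = 6.4: Pab(L + a)/(6LEI) = 319.5/EI
  span EF: triangular load, peak 35: w₀L³/(45EI) = 1344/EI
  relative rotation θ_0 = (751.8 + 1344)/EI = 2096/EI
A unit hogging moment at E produces rotation L₁/(3EI) + L₂/(3EI) = 6.667/EI.
Compatibility: M_E·(L₁+L₂)/(3EI) = θ_0, giving M_E = 314.4 kN·m (hogging).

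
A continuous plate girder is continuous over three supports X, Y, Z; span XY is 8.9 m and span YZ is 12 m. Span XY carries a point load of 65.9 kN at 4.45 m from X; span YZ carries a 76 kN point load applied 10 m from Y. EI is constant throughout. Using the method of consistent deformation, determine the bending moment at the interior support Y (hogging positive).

M_Y = 89.25 kN·m

Take M_Y as the redundant. Released structure: two simple spans XY and YZ with a hinge at Y.
End slopes at the hinge Y, treating each span as simply supported:
  span XY: point load 65.9 at a = 4.45: Pab(L + a)/(6LEI) = 326.2/EI
  span YZ: point load 76 at a = 10: Pab(L + b)/(6LEI) = 295.6/EI
  relative rotation θ_0 = (326.2 + 295.6)/EI = 621.8/EI
A unit hogging moment at Y produces rotation L₁/(3EI) + L₂/(3EI) = 6.967/EI.
Slope continuity at Y: θ_0 = M_Y·6.967/EI, so M_Y = 621.8/6.967 = 89.25 kN·m (hogging).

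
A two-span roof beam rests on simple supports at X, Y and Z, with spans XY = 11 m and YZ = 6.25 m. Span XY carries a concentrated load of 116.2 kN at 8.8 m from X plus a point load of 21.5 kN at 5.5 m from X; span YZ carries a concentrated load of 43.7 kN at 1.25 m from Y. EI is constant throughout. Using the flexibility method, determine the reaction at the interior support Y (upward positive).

R_Y = 178.8 kN

Release continuity at Y by inserting a hinge; the redundant is the internal moment M_Y. The primary structure is two simply-supported spans XY and YZ.
Discontinuity in slope at Y on the released structure — sum the simple-span end rotations:
  span XY: point load 116.2 at a = 8.8: Pab(L + a)/(6LEI) = 674.9/EI
  span XY: point load 21.5 at a = 5.5: Pab(L + a)/(6LEI) = 162.6/EI
  span YZ: point load 43.7 at a = 1.25: Pab(L + b)/(6LEI) = 81.94/EI
  relative rotation θ_0 = (837.5 + 81.94)/EI = 919.4/EI
A unit hogging moment at Y produces rotation L₁/(3EI) + L₂/(3EI) = 5.75/EI.
Slope continuity at Y: θ_0 = M_Y·5.75/EI, so M_Y = 919.4/5.75 = 159.9 kN·m (hogging).
Span XY, ΣM about X with M_Y applied at Y: R_Y^{XY}·11 = 1141 + 159.9, so R_Y^{XY} = 118.2 kN and R_X = 137.7 − 118.2 = 19.45 kN.
Span YZ, ΣM about Z: R_Y^{YZ}·6.25 = 218.5 + 159.9, so R_Y^{YZ} = 60.54 kN and R_Z = 43.7 − 60.54 = -16.84 kN.
R_Y = 118.2 + 60.54 = 178.8 kN.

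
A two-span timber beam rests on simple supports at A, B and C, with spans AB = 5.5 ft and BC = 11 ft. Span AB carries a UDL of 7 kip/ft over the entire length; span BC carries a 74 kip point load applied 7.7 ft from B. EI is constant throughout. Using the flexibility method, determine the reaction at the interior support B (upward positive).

Insert a hinge at B; M_B is the redundant, and each span becomes simply supported.
Discontinuity in slope at B on the released structure — sum the simple-span end rotations:
  span AB: UDL 7: wL³/(24EI) = 48.53/EI
  span BC: point load 74 at a = 7.7: Pab(L + b)/(6LEI) = 407.4/EI
  relative rotation θ_0 = (48.53 + 407.4)/EI = 455.9/EI
A unit hogging moment at B produces rotation L₁/(3EI) + L₂/(3EI) = 5.5/EI.
Slope continuity at B: θ_0 = M_B·5.5/EI, so M_B = 455.9/5.5 = 82.9 kip·ft (hogging).
Span AB, ΣM about A with M_B applied at B: R_B^{AB}·5.5 = 105.9 + 82.9, so R_B^{AB} = 34.32 kip and R_A = 38.5 − 34.32 = 4.178 kip.
Span BC, ΣM about C: R_B^{BC}·11 = 244.2 + 82.9, so R_B^{BC} = 29.74 kip and R_C = 74 − 29.74 = 44.26 kip.
R_B = 34.32 + 29.74 = 64.06 kip.

R_B = 64.06 kip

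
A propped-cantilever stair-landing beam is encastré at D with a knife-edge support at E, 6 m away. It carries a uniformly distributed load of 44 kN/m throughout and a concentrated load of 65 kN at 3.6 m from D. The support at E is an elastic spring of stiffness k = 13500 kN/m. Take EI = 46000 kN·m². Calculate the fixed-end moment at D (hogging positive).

Take the reaction at E as the redundant and release it; the primary structure is a cantilever fixed at D.
Primary-structure tip deflection at E by superposition:
  UDL 44: wL⁴/(8EI) = 7128/EI
  point load 65 at a = 3.6: Pa²(3L − a)/(6EI) = 2022/EI
  δ_0 = 9150/EI
Tip deflection under a unit load at E: L³/(3EI) = 72/EI.
With EI = 46000 kN·m²: δ_0 = 0.19891 m and δ_{EE} = 0.001565 m/kN.
Compatibility — the spring shortens by R_E/k under the reaction it provides: δ_0 − R_E·δ_{EE} = R_E/k. With 1/k = 0.000074 m/kN, R_E = δ_0 / (δ_{EE} + 1/k) = 0.19891 / (0.001565 + 0.000074) = 121.3 kN.
Moment equilibrium about D: M_D = Σ(load moments about D) − R_E·L = 1026 − 121.3×6 = 298 kN·m.

M_D = 298 kN·m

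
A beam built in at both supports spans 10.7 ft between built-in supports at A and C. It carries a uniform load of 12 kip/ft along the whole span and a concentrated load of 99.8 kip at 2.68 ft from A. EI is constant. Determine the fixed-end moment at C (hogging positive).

Release both end moments; the primary structure is a simply-supported span AC with redundants M_A and M_C.
End rotations of the released simple span under the applied load (×1/EI):
  at A: UDL 12: wL³/(24EI) = 612.5/EI
  at C: UDL 12: wL³/(24EI) = 612.5/EI
  at A: point load 99.8 at a = 2.68: Pab(L + b)/(6LEI) = 625.5/EI
  at C: point load 99.8 at a = 2.68: Pab(L + a)/(6LEI) = 447.1/EI
  θ_A0 = 1238/EI,  θ_C0 = 1060/EI
Flexibility coefficients: a unit moment at one end gives L/(3EI) there and L/(6EI) at the far end, so f₁₁ = f₂₂ = 3.567/EI and f₁₂ = f₂₁ = 1.783/EI.
Compatibility — zero rotation at each built-in end:
  3.567 M_A + 1.783 M_C = 1238
  1.783 M_A + 3.567 M_C = 1060
Solving the pair gives M_A = 264.8 kip·ft and M_C = 164.7 kip·ft (hogging).

M_C = 164.7 kip·ft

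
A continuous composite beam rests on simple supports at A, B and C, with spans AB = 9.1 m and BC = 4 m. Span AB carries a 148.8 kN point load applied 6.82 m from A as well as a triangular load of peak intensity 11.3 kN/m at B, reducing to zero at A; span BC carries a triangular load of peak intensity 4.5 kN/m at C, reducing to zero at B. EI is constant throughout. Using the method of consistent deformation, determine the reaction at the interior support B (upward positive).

Insert a hinge at B; M_B is the redundant, and each span becomes simply supported.
End slopes at the hinge B, treating each span as simply supported:
  span AB: point load 148.8 at a = 6.82: Pab(L + a)/(6LEI) = 674.6/EI
  span AB: triangular load, peak 11.3: w₀L³/(45EI) = 189.2/EI
  span BC: triangular load, peak 4.5: 7w₀L³/(360EI) = 5.6/EI
  relative rotation θ_0 = (863.9 + 5.6)/EI = 869.5/EI
A unit hogging moment at B produces rotation L₁/(3EI) + L₂/(3EI) = 4.367/EI.
Slope continuity at B: θ_0 = M_B·4.367/EI, so M_B = 869.5/4.367 = 199.1 kN·m (hogging).
Span AB, ΣM about A with M_B applied at B: R_B^{AB}·9.1 = 1327 + 199.1, so R_B^{AB} = 167.7 kN and R_A = 200.2 − 167.7 = 32.54 kN.
Span BC, ΣM about C: R_B^{BC}·4 = 12 + 199.1, so R_B^{BC} = 52.78 kN and R_C = 9 − 52.78 = -43.78 kN.
R_B = 167.7 + 52.78 = 220.5 kN.

R_B = 220.5 kN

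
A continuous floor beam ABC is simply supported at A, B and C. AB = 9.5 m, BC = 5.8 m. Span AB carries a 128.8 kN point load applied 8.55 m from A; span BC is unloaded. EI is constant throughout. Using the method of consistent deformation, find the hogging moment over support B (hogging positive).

Release continuity at B by inserting a hinge; the redundant is the internal moment M_B. The primary structure is two simply-supported spans AB and BC.
End slopes at the hinge B, treating each span as simply supported:
  span AB: point load 128.8 at a = 8.55: Pab(L + a)/(6LEI) = 331.3/EI
  relative rotation θ_0 = (331.3 + 0)/EI = 331.3/EI
A unit hogging moment at B produces rotation L₁/(3EI) + L₂/(3EI) = 5.1/EI.
Slope continuity at B: θ_0 = M_B·5.1/EI, so M_B = 331.3/5.1 = 64.96 kN·m (hogging).

M_B = 64.96 kN·m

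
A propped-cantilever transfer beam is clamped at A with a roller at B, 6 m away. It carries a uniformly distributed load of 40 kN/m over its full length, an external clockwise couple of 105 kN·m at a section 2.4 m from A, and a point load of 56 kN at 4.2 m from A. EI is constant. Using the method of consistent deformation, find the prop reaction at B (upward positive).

R_B = 138.4 kN

Remove the prop at B; the released (primary) structure is a cantilever built in at A.
Deflection at B on the released cantilever, summing each load's contribution:
  UDL 40: wL⁴/(8EI) = 6480/EI
  clockwise couple 105 at a = 2.4: M₀a(2L − a)/(2EI) = 1210/EI
  point load 56 at a = 4.2: Pa²(3L − a)/(6EI) = 2272/EI
  δ_0 = 9962/EI
Flexibility coefficient — unit upward force at B: δ_{BB} = L³/(3EI) = 72/EI.
Compatibility at B: δ_0 − R_B·δ_{BB} = 0, so R_B = 9962/72 = 138.4 kN.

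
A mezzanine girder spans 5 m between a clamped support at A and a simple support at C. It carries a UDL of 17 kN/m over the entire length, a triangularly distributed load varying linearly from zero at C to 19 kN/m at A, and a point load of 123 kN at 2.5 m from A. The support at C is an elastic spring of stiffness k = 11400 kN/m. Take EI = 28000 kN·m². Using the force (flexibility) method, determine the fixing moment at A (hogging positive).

M_A = 222.3 kN·m

Remove the prop at C; the released (primary) structure is a cantilever built in at A.
Free-end deflection of the primary structure under the applied loading (downward +):
  UDL 17: wL⁴/(8EI) = 1328/EI
  triangular load, peak 19 at the fixed end: w₀L⁴/(30EI) = 395.8/EI
  point load 123 at a = 2.5: Pa²(3L − a)/(6EI) = 1602/EI
  δ_0 = 3326/EI
Flexibility coefficient — unit upward force at C: δ_{CC} = L³/(3EI) = 41.67/EI.
With EI = 28000 kN·m²: δ_0 = 0.11877 m and δ_{CC} = 0.001488 m/kN.
Compatibility — the spring shortens by R_C/k under the reaction it provides: δ_0 − R_C·δ_{CC} = R_C/k. With 1/k = 0.000088 m/kN, R_C = δ_0 / (δ_{CC} + 1/k) = 0.11877 / (0.001488 + 0.000088) = 75.37 kN.
Moment equilibrium about A: M_A = Σ(load moments about A) − R_C·L = 599.2 − 75.37×5 = 222.3 kN·m.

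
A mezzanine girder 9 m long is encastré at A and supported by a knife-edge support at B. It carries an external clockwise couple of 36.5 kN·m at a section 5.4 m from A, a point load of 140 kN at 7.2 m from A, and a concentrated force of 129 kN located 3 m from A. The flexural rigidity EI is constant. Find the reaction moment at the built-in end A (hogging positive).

M_A = 326.5 kN·m

Remove the prop at B; the released (primary) structure is a cantilever built in at A.
Free-end deflection of the primary structure under the applied loading (downward +):
  clockwise couple 36.5 at a = 5.4: M₀a(2L − a)/(2EI) = 1242/EI
  point load 140 at a = 7.2: Pa²(3L − a)/(6EI) = 23950/EI
  point load 129 at a = 3: Pa²(3L − a)/(6EI) = 4644/EI
  δ_0 = 29836/EI
Tip deflection under a unit load at B: L³/(3EI) = 243/EI.
The prop prevents deflection at B: R_B = δ_0/δ_{BB} = 29836/243 = 122.8 kN.
Moment equilibrium about A: M_A = Σ(load moments about A) − R_B·L = 1432 − 122.8×9 = 326.5 kN·m.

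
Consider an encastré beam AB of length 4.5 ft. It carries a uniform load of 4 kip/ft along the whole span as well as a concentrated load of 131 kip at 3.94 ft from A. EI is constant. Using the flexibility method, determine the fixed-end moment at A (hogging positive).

Take the two fixed-end moments M_A, M_B as redundants; the released structure is the simple span AB.
Simple-span end rotations at A and B under the given loads:
  at A: UDL 4: wL³/(24EI) = 15.19/EI
  at B: UDL 4: wL³/(24EI) = 15.19/EI
  at A: point load 131 at a = 3.94: Pab(L + b)/(6LEI) = 54.17/EI
  at B: point load 131 at a = 3.94: Pab(L + a)/(6LEI) = 90.35/EI
  θ_A0 = 69.36/EI,  θ_B0 = 105.5/EI
Flexibility coefficients: a unit moment at one end gives L/(3EI) there and L/(6EI) at the far end, so f₁₁ = f₂₂ = 1.5/EI and f₁₂ = f₂₁ = 0.75/EI.
Compatibility — zero rotation at each built-in end:
  1.5 M_A + 0.75 M_B = 69.36
  0.75 M_A + 1.5 M_B = 105.5
Solving the pair gives M_A = 14.74 kip·ft and M_B = 62.99 kip·ft (hogging).

M_A = 14.74 kip·ft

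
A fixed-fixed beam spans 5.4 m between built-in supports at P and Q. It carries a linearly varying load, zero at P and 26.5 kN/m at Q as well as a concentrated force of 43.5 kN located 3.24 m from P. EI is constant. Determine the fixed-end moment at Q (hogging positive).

Take the two fixed-end moments M_P, M_Q as redundants; the released structure is the simple span PQ.
On the primary (simply-supported) span, the end slopes from the loading are:
  at P: triangular load, peak 26.5: 7w₀L³/(360EI) = 81.14/EI
  at Q: triangular load, peak 26.5: w₀L³/(45EI) = 92.73/EI
  at P: point load 43.5 at a = 3.24: Pab(L + b)/(6LEI) = 71.03/EI
  at Q: point load 43.5 at a = 3.24: Pab(L + a)/(6LEI) = 81.18/EI
  θ_P0 = 152.2/EI,  θ_Q0 = 173.9/EI
Flexibility coefficients: a unit moment at one end gives L/(3EI) there and L/(6EI) at the far end, so f₁₁ = f₂₂ = 1.8/EI and f₁₂ = f₂₁ = 0.9/EI.
Compatibility — zero rotation at each built-in end:
  1.8 M_P + 0.9 M_Q = 152.2
  0.9 M_P + 1.8 M_Q = 173.9
Solving the pair gives M_P = 48.31 kN·m and M_Q = 72.46 kN·m (hogging).

M_Q = 72.46 kN·m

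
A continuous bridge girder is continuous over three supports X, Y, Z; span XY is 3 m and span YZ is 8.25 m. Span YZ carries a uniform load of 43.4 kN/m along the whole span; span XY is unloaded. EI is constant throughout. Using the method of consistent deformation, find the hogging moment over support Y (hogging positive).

M_Y = 270.8 kN·m

Release continuity at Y by inserting a hinge; the redundant is the internal moment M_Y. The primary structure is two simply-supported spans XY and YZ.
End slopes at the hinge Y, treating each span as simply supported:
  span YZ: UDL 43.4: wL³/(24EI) = 1015/EI
  relative rotation θ_0 = (0 + 1015)/EI = 1015/EI
A unit hogging moment at Y produces rotation L₁/(3EI) + L₂/(3EI) = 3.75/EI.
Slope continuity at Y: θ_0 = M_Y·3.75/EI, so M_Y = 1015/3.75 = 270.8 kN·m (hogging).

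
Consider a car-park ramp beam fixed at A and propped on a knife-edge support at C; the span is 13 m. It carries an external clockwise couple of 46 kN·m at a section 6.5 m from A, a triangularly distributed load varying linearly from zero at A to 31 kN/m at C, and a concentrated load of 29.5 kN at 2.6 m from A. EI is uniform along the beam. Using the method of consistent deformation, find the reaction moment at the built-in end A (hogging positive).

M_A = 355.1 kN·m

Choose R_C as the redundant. The primary structure is the cantilever fixed at A.
Downward deflection at the released point C due to the loads:
  clockwise couple 46 at a = 6.5: M₀a(2L − a)/(2EI) = 2915/EI
  triangular load, peak 31 at the free end: 11w₀L⁴/(120EI) = 81161/EI
  point load 29.5 at a = 2.6: Pa²(3L − a)/(6EI) = 1210/EI
  δ_0 = 85286/EI
Flexibility coefficient — unit upward force at C: δ_{CC} = L³/(3EI) = 732.3/EI.
Compatibility at C: δ_0 − R_C·δ_{CC} = 0, so R_C = 85286/732.3 = 116.5 kN.
Moment equilibrium about A: M_A = Σ(load moments about A) − R_C·L = 1869 − 116.5×13 = 355.1 kN·m.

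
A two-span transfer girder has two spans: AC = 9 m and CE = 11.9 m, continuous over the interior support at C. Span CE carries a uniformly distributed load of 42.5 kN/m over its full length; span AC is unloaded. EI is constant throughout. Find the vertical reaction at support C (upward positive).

R_C = 336.5 kN

Take M_C as the redundant. Released structure: two simple spans AC and CE with a hinge at C.
Rotations at C on the released spans (each span's end-slope, ×1/EI):
  span CE: UDL 42.5: wL³/(24EI) = 2984/EI
  relative rotation θ_0 = (0 + 2984)/EI = 2984/EI
A unit hogging moment at C produces rotation L₁/(3EI) + L₂/(3EI) = 6.967/EI.
Compatibility: M_C·(L₁+L₂)/(3EI) = θ_0, giving M_C = 428.3 kN·m (hogging).
Span AC, ΣM about A with M_C applied at C: R_C^{AC}·9 = 0 + 428.3, so R_C^{AC} = 47.59 kN and R_A = 0 − 47.59 = -47.59 kN.
Span CE, ΣM about E: R_C^{CE}·11.9 = 3009 + 428.3, so R_C^{CE} = 288.9 kN and R_E = 505.8 − 288.9 = 216.9 kN.
R_C = 47.59 + 288.9 = 336.5 kN.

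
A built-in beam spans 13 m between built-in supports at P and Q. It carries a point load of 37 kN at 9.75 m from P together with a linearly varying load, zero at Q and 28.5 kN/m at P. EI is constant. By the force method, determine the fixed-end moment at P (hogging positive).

M_P = 263.4 kN·m

Take the two fixed-end moments M_P, M_Q as redundants; the released structure is the simple span PQ.
Simple-span end rotations at P and Q under the given loads:
  at P: point load 37 at a = 9.75: Pab(L + b)/(6LEI) = 244.3/EI
  at Q: point load 37 at a = 9.75: Pab(L + a)/(6LEI) = 342/EI
  at P: triangular load, peak 28.5: w₀L³/(45EI) = 1391/EI
  at Q: triangular load, peak 28.5: 7w₀L³/(360EI) = 1218/EI
  θ_P0 = 1636/EI,  θ_Q0 = 1559/EI
Flexibility coefficients: a unit moment at one end gives L/(3EI) there and L/(6EI) at the far end, so f₁₁ = f₂₂ = 4.333/EI and f₁₂ = f₂₁ = 2.167/EI.
Compatibility — zero rotation at each built-in end:
  4.333 M_P + 2.167 M_Q = 1636
  2.167 M_P + 4.333 M_Q = 1559
Solving the pair gives M_P = 263.4 kN·m and M_Q = 228.2 kN·m (hogging).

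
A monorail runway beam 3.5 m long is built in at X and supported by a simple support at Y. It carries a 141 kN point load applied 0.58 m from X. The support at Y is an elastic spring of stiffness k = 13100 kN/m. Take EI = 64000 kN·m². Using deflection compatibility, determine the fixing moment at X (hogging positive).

Remove the prop at Y; the released (primary) structure is a cantilever built in at X.
Deflection at Y on the released cantilever, summing each load's contribution:
  point load 141 at a = 0.58: Pa²(3L − a)/(6EI) = 78.42/EI
Tip deflection under a unit load at Y: L³/(3EI) = 14.29/EI.
With EI = 64000 kN·m²: δ_0 = 0.001225 m and δ_{YY} = 0.000223 m/kN.
Compatibility — the spring shortens by R_Y/k under the reaction it provides: δ_0 − R_Y·δ_{YY} = R_Y/k. With 1/k = 0.000076 m/kN, R_Y = δ_0 / (δ_{YY} + 1/k) = 0.001225 / (0.000223 + 0.000076) = 4.089 kN.
Moment equilibrium about X: M_X = Σ(load moments about X) − R_Y·L = 81.78 − 4.089×3.5 = 67.47 kN·m.

M_X = 67.47 kN·m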